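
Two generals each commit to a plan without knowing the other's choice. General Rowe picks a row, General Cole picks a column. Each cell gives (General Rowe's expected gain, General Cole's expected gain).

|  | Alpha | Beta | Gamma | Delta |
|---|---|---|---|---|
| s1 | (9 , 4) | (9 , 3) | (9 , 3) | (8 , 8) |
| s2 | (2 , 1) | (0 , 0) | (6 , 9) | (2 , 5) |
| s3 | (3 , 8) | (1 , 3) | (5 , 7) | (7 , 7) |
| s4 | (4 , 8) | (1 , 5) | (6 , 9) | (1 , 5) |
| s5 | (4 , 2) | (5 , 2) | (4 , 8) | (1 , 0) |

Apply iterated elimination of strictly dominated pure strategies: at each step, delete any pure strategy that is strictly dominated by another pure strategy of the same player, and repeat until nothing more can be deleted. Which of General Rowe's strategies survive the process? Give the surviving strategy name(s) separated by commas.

For General Rowe, s1 strictly dominates s2 on the remaining columns (Alpha: 9>2, Beta: 9>0, Gamma: 9>6, Delta: 8>2); eliminate s2.
General Rowe's strategy s3 is strictly dominated by s1 (Alpha: 9>3, Beta: 9>1, Gamma: 9>5, Delta: 8>7) and is removed.
Row s4 is eliminated: s1 beats it against every remaining column (Alpha: 9>4, Beta: 9>1, Gamma: 9>6, Delta: 8>1).
Row s5 is eliminated: s1 beats it against every remaining column (Alpha: 9>4, Beta: 9>5, Gamma: 9>4, Delta: 8>1).
General Cole's strategy Alpha is strictly dominated by Delta (s1: 8>4) and is removed.
General Cole's strategy Beta is strictly dominated by Delta (s1: 8>3) and is removed.
General Cole's strategy Gamma is strictly dominated by Delta (s1: 8>3) and is removed.
Among the remaining strategies, none is strictly dominated by another pure strategy of the same player, so the elimination stops.
Surviving strategies — General Rowe: {s1}; General Cole: {Delta}.

s1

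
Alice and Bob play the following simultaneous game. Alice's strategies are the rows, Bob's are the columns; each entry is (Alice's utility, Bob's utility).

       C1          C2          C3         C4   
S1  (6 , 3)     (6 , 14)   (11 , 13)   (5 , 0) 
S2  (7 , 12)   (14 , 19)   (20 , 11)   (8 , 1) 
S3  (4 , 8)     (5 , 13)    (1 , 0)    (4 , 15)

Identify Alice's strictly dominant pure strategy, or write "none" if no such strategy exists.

S2 vs S1: C1: 7>6, C2: 14>6, C3: 20>11, C4: 8>5.
S2 vs S3: C1: 7>4, C2: 14>5, C3: 20>1, C4: 8>4.
S2 strictly beats every other strategy against every opponent action, so it is strictly dominant.

S2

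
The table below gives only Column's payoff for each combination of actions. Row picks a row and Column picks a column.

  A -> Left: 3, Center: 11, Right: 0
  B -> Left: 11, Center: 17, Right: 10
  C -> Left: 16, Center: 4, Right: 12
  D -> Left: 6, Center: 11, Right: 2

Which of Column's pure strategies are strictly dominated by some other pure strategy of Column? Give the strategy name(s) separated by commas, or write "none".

Right

Left: no other strategy beats it everywhere (Center at C (16>4); Right at A (3>0)).
Center is not dominated — it holds its own against Left at A (11>3); Right at A (11>0).
Right is strictly dominated by Left (A: 3>0, B: 11>10, C: 16>12, D: 6>2).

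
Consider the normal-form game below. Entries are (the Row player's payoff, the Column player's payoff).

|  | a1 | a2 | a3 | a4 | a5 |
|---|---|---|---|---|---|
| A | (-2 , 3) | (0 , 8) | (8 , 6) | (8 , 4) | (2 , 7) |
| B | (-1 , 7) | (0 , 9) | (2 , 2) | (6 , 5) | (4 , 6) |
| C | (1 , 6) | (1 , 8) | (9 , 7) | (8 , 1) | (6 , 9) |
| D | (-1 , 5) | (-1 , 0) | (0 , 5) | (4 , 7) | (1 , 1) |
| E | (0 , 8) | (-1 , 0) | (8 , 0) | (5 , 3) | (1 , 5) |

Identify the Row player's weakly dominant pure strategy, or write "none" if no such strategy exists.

C

C vs A: a1: 1>-2, a2: 1>0, a3: 9>8, a4: 8=8, a5: 6>2.
C vs B: a1: 1>-1, a2: 1>0, a3: 9>2, a4: 8>6, a5: 6>4.
C vs D: a1: 1>-1, a2: 1>-1, a3: 9>0, a4: 8>4, a5: 6>1.
C vs E: a1: 1>0, a2: 1>-1, a3: 9>8, a4: 8>5, a5: 6>1.
C is at least as good as every other strategy against every opponent action, so it is weakly dominant.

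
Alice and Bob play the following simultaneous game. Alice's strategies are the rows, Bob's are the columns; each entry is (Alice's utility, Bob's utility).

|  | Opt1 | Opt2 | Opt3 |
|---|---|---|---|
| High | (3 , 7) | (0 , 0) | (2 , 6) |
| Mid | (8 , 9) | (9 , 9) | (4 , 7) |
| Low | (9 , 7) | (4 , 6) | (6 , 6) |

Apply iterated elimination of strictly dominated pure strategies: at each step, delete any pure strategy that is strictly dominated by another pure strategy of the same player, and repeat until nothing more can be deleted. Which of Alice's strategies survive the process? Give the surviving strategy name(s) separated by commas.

Mid, Low

For Alice, Mid strictly dominates High on the remaining columns (Opt1: 8>3, Opt2: 9>0, Opt3: 4>2); eliminate High.
Column Opt3 is eliminated: Opt1 beats it against every remaining row (Mid: 9>7, Low: 7>6).
Among the remaining strategies, none is strictly dominated by another pure strategy of the same player, so the elimination stops.
Surviving strategies — Alice: {Mid, Low}; Bob: {Opt1, Opt2}.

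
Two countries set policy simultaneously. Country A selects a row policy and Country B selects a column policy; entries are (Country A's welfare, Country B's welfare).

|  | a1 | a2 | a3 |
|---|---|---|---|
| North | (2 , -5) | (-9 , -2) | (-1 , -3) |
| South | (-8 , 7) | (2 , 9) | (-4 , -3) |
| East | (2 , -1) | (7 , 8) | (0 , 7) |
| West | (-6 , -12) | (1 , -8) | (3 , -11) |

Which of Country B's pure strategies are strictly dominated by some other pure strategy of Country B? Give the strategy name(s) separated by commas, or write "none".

a1, a3

a1: dominated, since a2 does at least as well everywhere (North: -2>-5, South: 9>7, East: 8>-1, West: -8>-12).
Nothing dominates a2: a1 at North (-2>-5); a3 at North (-2>-3).
a2 strictly dominates a3 — North: -2>-3, South: 9>-3, East: 8>7, West: -8>-11.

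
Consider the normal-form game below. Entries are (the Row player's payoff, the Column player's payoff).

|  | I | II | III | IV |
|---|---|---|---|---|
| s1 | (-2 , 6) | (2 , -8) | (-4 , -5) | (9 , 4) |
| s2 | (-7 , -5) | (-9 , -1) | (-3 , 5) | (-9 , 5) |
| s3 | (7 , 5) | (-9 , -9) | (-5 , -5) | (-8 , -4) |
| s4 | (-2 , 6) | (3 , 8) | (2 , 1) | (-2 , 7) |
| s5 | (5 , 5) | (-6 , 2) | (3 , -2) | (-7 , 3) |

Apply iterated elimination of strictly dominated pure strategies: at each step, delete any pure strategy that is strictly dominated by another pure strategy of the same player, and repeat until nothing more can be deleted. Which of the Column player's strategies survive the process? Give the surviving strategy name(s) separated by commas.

I, II, IV

Row s2 is eliminated: s4 beats it against every remaining column (I: -2>-7, II: 3>-9, III: 2>-3, IV: -2>-9).
Column III is eliminated: I beats it against every remaining row (s1: 6>-5, s3: 5>-5, s4: 6>1, s5: 5>-2).
Among the remaining strategies, none is strictly dominated by another pure strategy of the same player, so the elimination stops.
Surviving strategies — the Row player: {s1, s3, s4, s5}; the Column player: {I, II, IV}.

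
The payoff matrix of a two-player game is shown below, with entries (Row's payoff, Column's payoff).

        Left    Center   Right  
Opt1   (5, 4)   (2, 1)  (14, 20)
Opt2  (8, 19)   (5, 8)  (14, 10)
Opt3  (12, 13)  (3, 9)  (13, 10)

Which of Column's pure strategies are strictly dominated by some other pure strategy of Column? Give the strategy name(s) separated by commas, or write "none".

Nothing dominates Left: Center at Opt1 (4>1); Right at Opt2 (19>10).
Center: dominated, since Left does at least as well everywhere (Opt1: 4>1, Opt2: 19>8, Opt3: 13>9).
Nothing dominates Right: Left at Opt1 (20>4); Center at Opt1 (20>1).

Center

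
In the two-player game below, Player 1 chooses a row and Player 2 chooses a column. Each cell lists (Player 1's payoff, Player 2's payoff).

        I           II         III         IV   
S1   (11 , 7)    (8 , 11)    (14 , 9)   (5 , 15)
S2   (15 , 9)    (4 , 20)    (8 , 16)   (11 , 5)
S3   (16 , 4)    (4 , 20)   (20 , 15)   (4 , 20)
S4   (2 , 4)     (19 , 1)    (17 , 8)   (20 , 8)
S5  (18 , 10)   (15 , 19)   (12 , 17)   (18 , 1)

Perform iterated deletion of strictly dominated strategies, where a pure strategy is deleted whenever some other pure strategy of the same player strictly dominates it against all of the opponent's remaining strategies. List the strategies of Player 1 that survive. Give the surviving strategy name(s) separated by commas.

S3, S4

Player 1's strategy S2 is strictly dominated by S5 (I: 18>15, II: 15>4, III: 12>8, IV: 18>11) and is removed.
Player 2's strategy I is strictly dominated by III (S1: 9>7, S3: 15>4, S4: 8>4, S5: 17>10) and is removed.
Player 1's strategy S1 is strictly dominated by S4 (II: 19>8, III: 17>14, IV: 20>5) and is removed.
Player 1's strategy S5 is strictly dominated by S4 (II: 19>15, III: 17>12, IV: 20>18) and is removed.
Among the remaining strategies, none is strictly dominated by another pure strategy of the same player, so the elimination stops.
Surviving strategies — Player 1: {S3, S4}; Player 2: {II, III, IV}.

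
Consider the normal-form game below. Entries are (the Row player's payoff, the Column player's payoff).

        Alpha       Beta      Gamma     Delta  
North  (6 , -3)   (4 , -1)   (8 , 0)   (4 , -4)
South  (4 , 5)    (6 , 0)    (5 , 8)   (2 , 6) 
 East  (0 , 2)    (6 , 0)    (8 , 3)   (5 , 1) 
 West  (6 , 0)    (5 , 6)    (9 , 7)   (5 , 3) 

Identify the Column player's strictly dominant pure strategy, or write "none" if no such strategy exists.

Gamma vs Alpha: North: 0>-3, South: 8>5, East: 3>2, West: 7>0.
Gamma vs Beta: North: 0>-1, South: 8>0, East: 3>0, West: 7>6.
Gamma vs Delta: North: 0>-4, South: 8>6, East: 3>1, West: 7>3.
Gamma strictly beats every other strategy against every opponent action, so it is strictly dominant.

Gamma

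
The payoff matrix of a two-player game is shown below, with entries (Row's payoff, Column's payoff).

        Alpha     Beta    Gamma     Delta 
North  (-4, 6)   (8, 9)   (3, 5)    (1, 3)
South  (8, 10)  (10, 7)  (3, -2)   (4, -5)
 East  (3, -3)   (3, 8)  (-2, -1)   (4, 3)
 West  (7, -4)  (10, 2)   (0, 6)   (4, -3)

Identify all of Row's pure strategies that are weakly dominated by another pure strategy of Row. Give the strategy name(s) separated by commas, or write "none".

North: dominated, since South does at least as well everywhere (Alpha: 8>-4, Beta: 10>8, Gamma: 3=3, Delta: 4>1).
South: no other strategy beats it everywhere (North at Alpha (8>-4); East at Alpha (8>3); West at Alpha (8>7)).
East: dominated, since South does at least as well everywhere (Alpha: 8>3, Beta: 10>3, Gamma: 3>-2, Delta: 4=4).
West: dominated, since South does at least as well everywhere (Alpha: 8>7, Beta: 10=10, Gamma: 3>0, Delta: 4=4).

North, East, West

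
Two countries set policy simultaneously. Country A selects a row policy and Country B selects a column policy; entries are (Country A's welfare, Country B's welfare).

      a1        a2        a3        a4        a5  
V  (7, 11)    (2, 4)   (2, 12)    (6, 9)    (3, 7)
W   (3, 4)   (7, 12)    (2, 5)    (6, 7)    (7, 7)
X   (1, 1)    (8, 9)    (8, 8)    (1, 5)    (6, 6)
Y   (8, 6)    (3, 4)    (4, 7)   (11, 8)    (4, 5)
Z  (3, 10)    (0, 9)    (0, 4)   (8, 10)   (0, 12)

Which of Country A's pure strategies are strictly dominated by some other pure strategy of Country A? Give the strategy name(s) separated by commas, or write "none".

V: dominated, since Y does at least as well everywhere (a1: 8>7, a2: 3>2, a3: 4>2, a4: 11>6, a5: 4>3).
Nothing dominates W: V at a2 (7>2); X at a1 (3>1); Y at a2 (7>3); Z at a1 (3=3).
Nothing dominates X: V at a2 (8>2); W at a2 (8>7); Y at a2 (8>3); Z at a2 (8>0).
Y is not dominated — it holds its own against V at a1 (8>7); W at a1 (8>3); X at a1 (8>1); Z at a1 (8>3).
Y strictly dominates Z — a1: 8>3, a2: 3>0, a3: 4>0, a4: 11>8, a5: 4>0.

V, Z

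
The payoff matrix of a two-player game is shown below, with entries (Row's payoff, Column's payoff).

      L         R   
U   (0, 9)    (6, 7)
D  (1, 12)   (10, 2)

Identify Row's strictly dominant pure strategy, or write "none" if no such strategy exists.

D

D vs U: L: 1>0, R: 10>6.
D strictly beats every other strategy against every opponent action, so it is strictly dominant.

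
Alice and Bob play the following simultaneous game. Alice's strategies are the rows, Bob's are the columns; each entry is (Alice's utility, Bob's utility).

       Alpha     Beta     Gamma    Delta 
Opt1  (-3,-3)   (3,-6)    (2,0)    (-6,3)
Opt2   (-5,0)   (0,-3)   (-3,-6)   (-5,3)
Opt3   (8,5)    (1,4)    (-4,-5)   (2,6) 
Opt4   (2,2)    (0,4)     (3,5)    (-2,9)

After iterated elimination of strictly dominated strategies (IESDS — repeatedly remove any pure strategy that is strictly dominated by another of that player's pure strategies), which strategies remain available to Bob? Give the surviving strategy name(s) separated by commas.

Delta

For Bob, Delta strictly dominates Alpha on the remaining rows (Opt1: 3>-3, Opt2: 3>0, Opt3: 6>5, Opt4: 9>2); eliminate Alpha.
Bob's strategy Beta is strictly dominated by Delta (Opt1: 3>-6, Opt2: 3>-3, Opt3: 6>4, Opt4: 9>4) and is removed.
Alice's strategy Opt1 is strictly dominated by Opt4 (Gamma: 3>2, Delta: -2>-6) and is removed.
Row Opt2 is eliminated: Opt4 beats it against every remaining column (Gamma: 3>-3, Delta: -2>-5).
Column Gamma is eliminated: Delta beats it against every remaining row (Opt3: 6>-5, Opt4: 9>5).
Row Opt4 is eliminated: Opt3 beats it against every remaining column (Delta: 2>-2).
Among the remaining strategies, none is strictly dominated by another pure strategy of the same player, so the elimination stops.
Surviving strategies — Alice: {Opt3}; Bob: {Delta}.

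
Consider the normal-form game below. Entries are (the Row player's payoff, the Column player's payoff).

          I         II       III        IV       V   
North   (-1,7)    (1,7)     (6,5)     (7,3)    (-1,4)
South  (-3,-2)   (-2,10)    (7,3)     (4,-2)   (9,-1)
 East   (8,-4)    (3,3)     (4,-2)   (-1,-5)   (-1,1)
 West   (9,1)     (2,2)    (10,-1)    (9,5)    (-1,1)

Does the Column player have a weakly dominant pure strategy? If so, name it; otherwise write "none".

I fails to dominate II at South (-2<10).
II fails to dominate IV at West (2<5).
III fails to dominate I at North (5<7).
IV fails to dominate I at North (3<7).
V fails to dominate I at North (4<7).
No single strategy dominates all the others.

none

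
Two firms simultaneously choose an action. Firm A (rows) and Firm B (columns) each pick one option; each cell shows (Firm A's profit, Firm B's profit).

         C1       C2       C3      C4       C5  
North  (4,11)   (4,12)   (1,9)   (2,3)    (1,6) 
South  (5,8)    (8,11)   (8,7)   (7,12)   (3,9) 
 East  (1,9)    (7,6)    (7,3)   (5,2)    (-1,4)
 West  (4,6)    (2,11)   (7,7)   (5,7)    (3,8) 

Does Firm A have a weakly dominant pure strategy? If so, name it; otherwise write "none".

South

South vs North: C1: 5>4, C2: 8>4, C3: 8>1, C4: 7>2, C5: 3>1.
South vs East: C1: 5>1, C2: 8>7, C3: 8>7, C4: 7>5, C5: 3>-1.
South vs West: C1: 5>4, C2: 8>2, C3: 8>7, C4: 7>5, C5: 3=3.
South is at least as good as every other strategy against every opponent action, so it is weakly dominant.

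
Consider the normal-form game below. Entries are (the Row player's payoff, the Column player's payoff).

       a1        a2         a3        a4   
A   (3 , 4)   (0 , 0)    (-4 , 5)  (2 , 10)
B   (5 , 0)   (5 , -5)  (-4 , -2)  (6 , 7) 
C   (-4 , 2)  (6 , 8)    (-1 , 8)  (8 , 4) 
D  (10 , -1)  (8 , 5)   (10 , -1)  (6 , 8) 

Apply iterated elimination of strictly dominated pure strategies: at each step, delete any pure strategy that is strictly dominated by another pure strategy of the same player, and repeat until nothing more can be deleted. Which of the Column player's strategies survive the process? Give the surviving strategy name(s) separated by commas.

The Row player's strategy A is strictly dominated by D (a1: 10>3, a2: 8>0, a3: 10>-4, a4: 6>2) and is removed.
The Column player's strategy a1 is strictly dominated by a4 (B: 7>0, C: 4>2, D: 8>-1) and is removed.
The Row player's strategy B is strictly dominated by C (a2: 6>5, a3: -1>-4, a4: 8>6) and is removed.
Among the remaining strategies, none is strictly dominated by another pure strategy of the same player, so the elimination stops.
Surviving strategies — the Row player: {C, D}; the Column player: {a2, a3, a4}.

a2, a3, a4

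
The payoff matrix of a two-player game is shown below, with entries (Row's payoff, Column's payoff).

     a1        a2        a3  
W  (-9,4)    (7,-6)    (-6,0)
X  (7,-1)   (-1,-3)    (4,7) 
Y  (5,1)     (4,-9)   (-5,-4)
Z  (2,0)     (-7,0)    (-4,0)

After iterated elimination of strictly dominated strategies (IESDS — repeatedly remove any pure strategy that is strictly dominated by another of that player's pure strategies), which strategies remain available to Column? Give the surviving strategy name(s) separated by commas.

a3

For Row, X strictly dominates Z on the remaining columns (a1: 7>2, a2: -1>-7, a3: 4>-4); eliminate Z.
Column's strategy a2 is strictly dominated by a1 (W: 4>-6, X: -1>-3, Y: 1>-9) and is removed.
Row W is eliminated: X beats it against every remaining column (a1: 7>-9, a3: 4>-6).
Row Y is eliminated: X beats it against every remaining column (a1: 7>5, a3: 4>-5).
Column's strategy a1 is strictly dominated by a3 (X: 7>-1) and is removed.
Among the remaining strategies, none is strictly dominated by another pure strategy of the same player, so the elimination stops.
Surviving strategies — Row: {X}; Column: {a3}.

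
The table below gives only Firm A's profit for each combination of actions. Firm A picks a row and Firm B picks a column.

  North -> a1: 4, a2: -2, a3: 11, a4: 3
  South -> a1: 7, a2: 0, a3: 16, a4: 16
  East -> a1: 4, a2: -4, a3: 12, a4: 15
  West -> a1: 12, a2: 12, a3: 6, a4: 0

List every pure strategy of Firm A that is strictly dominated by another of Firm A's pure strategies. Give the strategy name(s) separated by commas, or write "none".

North, East

North is strictly dominated by South (a1: 7>4, a2: 0>-2, a3: 16>11, a4: 16>3).
South: no other strategy beats it everywhere (North at a1 (7>4); East at a1 (7>4); West at a3 (16>6)).
East is strictly dominated by South (a1: 7>4, a2: 0>-4, a3: 16>12, a4: 16>15).
Nothing dominates West: North at a1 (12>4); South at a1 (12>7); East at a1 (12>4).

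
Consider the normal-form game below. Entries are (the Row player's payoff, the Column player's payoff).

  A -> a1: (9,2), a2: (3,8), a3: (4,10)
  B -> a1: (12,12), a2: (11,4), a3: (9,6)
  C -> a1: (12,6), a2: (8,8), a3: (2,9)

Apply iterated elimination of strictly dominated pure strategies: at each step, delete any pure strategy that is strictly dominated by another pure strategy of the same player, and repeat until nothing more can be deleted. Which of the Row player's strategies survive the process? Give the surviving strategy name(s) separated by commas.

Row A is eliminated: B beats it against every remaining column (a1: 12>9, a2: 11>3, a3: 9>4).
Column a2 is eliminated: a3 beats it against every remaining row (B: 6>4, C: 9>8).
Among the remaining strategies, none is strictly dominated by another pure strategy of the same player, so the elimination stops.
Surviving strategies — the Row player: {B, C}; the Column player: {a1, a3}.

B, C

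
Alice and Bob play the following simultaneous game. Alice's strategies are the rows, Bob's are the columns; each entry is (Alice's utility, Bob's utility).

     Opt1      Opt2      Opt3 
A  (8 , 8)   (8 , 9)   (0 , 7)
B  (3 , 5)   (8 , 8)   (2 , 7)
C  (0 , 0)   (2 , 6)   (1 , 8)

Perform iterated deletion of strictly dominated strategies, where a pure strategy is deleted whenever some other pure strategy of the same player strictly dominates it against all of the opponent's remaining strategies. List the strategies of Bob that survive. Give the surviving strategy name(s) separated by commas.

Opt2

Alice's strategy C is strictly dominated by B (Opt1: 3>0, Opt2: 8>2, Opt3: 2>1) and is removed.
For Bob, Opt2 strictly dominates Opt1 on the remaining rows (A: 9>8, B: 8>5); eliminate Opt1.
Column Opt3 is eliminated: Opt2 beats it against every remaining row (A: 9>7, B: 8>7).
Among the remaining strategies, none is strictly dominated by another pure strategy of the same player, so the elimination stops.
Surviving strategies — Alice: {A, B}; Bob: {Opt2}.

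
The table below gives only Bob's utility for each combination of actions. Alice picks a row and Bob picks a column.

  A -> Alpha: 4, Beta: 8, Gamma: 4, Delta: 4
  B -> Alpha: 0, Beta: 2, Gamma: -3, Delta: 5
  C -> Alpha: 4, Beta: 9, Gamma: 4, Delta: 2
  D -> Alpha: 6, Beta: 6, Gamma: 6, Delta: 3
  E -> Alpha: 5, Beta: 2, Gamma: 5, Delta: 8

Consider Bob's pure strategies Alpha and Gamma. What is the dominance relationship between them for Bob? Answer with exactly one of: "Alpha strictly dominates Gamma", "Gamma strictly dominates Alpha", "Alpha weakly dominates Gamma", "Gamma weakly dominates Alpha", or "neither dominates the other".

Alpha weakly dominates Gamma

Alpha's payoffs vs Gamma's, by Alice's action — A: 4=4, B: 0>-3, C: 4=4, D: 6=6, E: 5=5.
Alpha is at least as good everywhere and strictly better somewhere (tied only at A, C, D, E), so Alpha weakly but not strictly dominates Gamma.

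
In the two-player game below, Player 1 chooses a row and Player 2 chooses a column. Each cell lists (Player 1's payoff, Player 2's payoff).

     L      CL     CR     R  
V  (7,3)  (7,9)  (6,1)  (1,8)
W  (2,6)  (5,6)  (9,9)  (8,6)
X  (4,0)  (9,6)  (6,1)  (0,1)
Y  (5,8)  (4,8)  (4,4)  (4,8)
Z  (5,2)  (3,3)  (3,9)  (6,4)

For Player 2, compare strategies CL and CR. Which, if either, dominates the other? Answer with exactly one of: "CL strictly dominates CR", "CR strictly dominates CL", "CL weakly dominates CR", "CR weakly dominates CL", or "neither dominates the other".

neither dominates the other

Compare CL to CR across each opponent action: V: 9>1, W: 6<9, X: 6>1, Y: 8>4, Z: 3<9.
CL does better at V, X, Y but worse at W, Z; neither strategy dominates the other.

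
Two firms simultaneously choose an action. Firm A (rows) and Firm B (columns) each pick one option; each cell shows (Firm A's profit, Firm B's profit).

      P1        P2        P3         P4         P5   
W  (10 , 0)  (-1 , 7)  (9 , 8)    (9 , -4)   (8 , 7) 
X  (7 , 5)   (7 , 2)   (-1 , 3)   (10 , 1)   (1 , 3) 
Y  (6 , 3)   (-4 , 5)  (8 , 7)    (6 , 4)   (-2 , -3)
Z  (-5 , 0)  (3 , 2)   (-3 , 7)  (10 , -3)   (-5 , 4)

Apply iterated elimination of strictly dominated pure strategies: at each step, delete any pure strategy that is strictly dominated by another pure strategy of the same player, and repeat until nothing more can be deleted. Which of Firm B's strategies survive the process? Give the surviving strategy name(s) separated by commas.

Row Y is eliminated: W beats it against every remaining column (P1: 10>6, P2: -1>-4, P3: 9>8, P4: 9>6, P5: 8>-2).
Firm B's strategy P2 is strictly dominated by P3 (W: 8>7, X: 3>2, Z: 7>2) and is removed.
Column P4 is eliminated: P1 beats it against every remaining row (W: 0>-4, X: 5>1, Z: 0>-3).
Firm A's strategy X is strictly dominated by W (P1: 10>7, P3: 9>-1, P5: 8>1) and is removed.
Row Z is eliminated: W beats it against every remaining column (P1: 10>-5, P3: 9>-3, P5: 8>-5).
Column P1 is eliminated: P3 beats it against every remaining row (W: 8>0).
For Firm B, P3 strictly dominates P5 on the remaining rows (W: 8>7); eliminate P5.
Among the remaining strategies, none is strictly dominated by another pure strategy of the same player, so the elimination stops.
Surviving strategies — Firm A: {W}; Firm B: {P3}.

P3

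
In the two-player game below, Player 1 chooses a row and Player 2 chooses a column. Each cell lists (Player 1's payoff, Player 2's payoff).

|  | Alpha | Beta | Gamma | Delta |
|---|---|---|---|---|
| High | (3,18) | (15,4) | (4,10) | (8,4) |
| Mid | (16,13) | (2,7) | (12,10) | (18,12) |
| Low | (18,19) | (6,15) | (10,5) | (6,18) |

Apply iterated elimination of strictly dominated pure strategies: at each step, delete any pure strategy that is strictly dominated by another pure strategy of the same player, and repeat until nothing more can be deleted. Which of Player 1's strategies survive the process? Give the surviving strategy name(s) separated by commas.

Player 2's strategy Beta is strictly dominated by Alpha (High: 18>4, Mid: 13>7, Low: 19>15) and is removed.
Row High is eliminated: Mid beats it against every remaining column (Alpha: 16>3, Gamma: 12>4, Delta: 18>8).
For Player 2, Alpha strictly dominates Gamma on the remaining rows (Mid: 13>10, Low: 19>5); eliminate Gamma.
For Player 2, Alpha strictly dominates Delta on the remaining rows (Mid: 13>12, Low: 19>18); eliminate Delta.
Row Mid is eliminated: Low beats it against every remaining column (Alpha: 18>16).
Among the remaining strategies, none is strictly dominated by another pure strategy of the same player, so the elimination stops.
Surviving strategies — Player 1: {Low}; Player 2: {Alpha}.

Low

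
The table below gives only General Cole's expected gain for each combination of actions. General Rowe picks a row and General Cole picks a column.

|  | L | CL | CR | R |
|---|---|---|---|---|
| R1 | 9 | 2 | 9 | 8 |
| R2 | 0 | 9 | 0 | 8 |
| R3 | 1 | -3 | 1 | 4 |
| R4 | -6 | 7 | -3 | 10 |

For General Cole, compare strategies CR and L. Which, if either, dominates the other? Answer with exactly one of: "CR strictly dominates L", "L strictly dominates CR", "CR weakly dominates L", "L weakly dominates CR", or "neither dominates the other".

CR's payoffs vs L's, by General Rowe's action — R1: 9=9, R2: 0=0, R3: 1=1, R4: -3>-6.
CR is at least as good everywhere and strictly better somewhere (tied only at R1, R2, R3), so CR weakly but not strictly dominates L.

CR weakly dominates L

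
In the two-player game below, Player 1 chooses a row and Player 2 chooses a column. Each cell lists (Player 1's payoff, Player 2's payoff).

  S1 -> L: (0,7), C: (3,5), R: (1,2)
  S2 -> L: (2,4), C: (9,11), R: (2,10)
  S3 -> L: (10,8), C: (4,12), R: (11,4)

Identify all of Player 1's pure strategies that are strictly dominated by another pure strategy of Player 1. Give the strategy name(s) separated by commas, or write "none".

S1

S1: dominated, since S2 does at least as well everywhere (L: 2>0, C: 9>3, R: 2>1).
S2: no other strategy beats it everywhere (S1 at L (2>0); S3 at C (9>4)).
S3: no other strategy beats it everywhere (S1 at L (10>0); S2 at L (10>2)).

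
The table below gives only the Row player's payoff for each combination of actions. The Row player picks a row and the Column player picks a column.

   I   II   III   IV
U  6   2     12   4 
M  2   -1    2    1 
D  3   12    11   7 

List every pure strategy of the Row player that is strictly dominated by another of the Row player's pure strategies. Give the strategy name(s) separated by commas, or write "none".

M

U: no other strategy beats it everywhere (M at I (6>2); D at I (6>3)).
M: dominated, since U does at least as well everywhere (I: 6>2, II: 2>-1, III: 12>2, IV: 4>1).
D: no other strategy beats it everywhere (U at II (12>2); M at I (3>2)).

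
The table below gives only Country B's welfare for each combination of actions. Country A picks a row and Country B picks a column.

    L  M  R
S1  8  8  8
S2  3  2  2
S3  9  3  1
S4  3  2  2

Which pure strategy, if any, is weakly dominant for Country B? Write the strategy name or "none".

L

L vs M: S1: 8=8, S2: 3>2, S3: 9>3, S4: 3>2.
L vs R: S1: 8=8, S2: 3>2, S3: 9>1, S4: 3>2.
L is at least as good as every other strategy against every opponent action, so it is weakly dominant.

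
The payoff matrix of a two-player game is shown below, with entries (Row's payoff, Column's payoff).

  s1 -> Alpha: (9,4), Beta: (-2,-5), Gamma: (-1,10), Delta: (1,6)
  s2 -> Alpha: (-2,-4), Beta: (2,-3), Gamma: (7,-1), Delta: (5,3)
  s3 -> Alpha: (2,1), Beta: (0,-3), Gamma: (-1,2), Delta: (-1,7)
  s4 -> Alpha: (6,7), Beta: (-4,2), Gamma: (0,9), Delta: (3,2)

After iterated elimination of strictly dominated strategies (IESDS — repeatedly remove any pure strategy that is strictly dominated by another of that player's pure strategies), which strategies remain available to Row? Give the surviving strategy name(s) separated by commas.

s2

Column Alpha is eliminated: Gamma beats it against every remaining row (s1: 10>4, s2: -1>-4, s3: 2>1, s4: 9>7).
For Row, s2 strictly dominates s1 on the remaining columns (Beta: 2>-2, Gamma: 7>-1, Delta: 5>1); eliminate s1.
Row s3 is eliminated: s2 beats it against every remaining column (Beta: 2>0, Gamma: 7>-1, Delta: 5>-1).
Row's strategy s4 is strictly dominated by s2 (Beta: 2>-4, Gamma: 7>0, Delta: 5>3) and is removed.
Column's strategy Beta is strictly dominated by Gamma (s2: -1>-3) and is removed.
Column's strategy Gamma is strictly dominated by Delta (s2: 3>-1) and is removed.
Among the remaining strategies, none is strictly dominated by another pure strategy of the same player, so the elimination stops.
Surviving strategies — Row: {s2}; Column: {Delta}.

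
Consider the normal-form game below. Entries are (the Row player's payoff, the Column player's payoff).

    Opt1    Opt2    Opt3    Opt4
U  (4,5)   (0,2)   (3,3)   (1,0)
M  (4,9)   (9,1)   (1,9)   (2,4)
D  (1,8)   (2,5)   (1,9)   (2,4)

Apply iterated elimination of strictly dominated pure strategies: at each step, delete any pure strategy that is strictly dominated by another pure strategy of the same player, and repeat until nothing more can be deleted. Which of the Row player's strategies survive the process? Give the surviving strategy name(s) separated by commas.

U, M

Column Opt2 is eliminated: Opt1 beats it against every remaining row (U: 5>2, M: 9>1, D: 8>5).
The Column player's strategy Opt4 is strictly dominated by Opt1 (U: 5>0, M: 9>4, D: 8>4) and is removed.
For the Row player, U strictly dominates D on the remaining columns (Opt1: 4>1, Opt3: 3>1); eliminate D.
Among the remaining strategies, none is strictly dominated by another pure strategy of the same player, so the elimination stops.
Surviving strategies — the Row player: {U, M}; the Column player: {Opt1, Opt3}.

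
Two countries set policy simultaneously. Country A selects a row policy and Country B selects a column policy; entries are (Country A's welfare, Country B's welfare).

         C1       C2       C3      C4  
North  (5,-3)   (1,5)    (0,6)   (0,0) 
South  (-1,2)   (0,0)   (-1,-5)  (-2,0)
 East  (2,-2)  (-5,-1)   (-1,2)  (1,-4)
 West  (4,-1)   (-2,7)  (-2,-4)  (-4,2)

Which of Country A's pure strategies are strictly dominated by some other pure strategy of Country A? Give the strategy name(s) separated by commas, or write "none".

South, West

North is not dominated — it holds its own against South at C1 (5>-1); East at C1 (5>2); West at C1 (5>4).
South: dominated, since North does at least as well everywhere (C1: 5>-1, C2: 1>0, C3: 0>-1, C4: 0>-2).
East is not dominated — it holds its own against North at C4 (1>0); South at C1 (2>-1); West at C3 (-1>-2).
West is strictly dominated by North (C1: 5>4, C2: 1>-2, C3: 0>-2, C4: 0>-4).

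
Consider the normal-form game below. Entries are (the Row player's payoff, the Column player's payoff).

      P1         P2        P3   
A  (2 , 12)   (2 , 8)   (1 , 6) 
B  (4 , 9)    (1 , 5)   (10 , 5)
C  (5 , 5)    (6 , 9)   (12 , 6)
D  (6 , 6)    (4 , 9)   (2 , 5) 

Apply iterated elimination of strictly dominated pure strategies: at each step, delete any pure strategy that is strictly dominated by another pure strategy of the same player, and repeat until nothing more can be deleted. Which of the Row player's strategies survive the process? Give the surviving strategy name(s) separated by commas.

C

Row A is eliminated: C beats it against every remaining column (P1: 5>2, P2: 6>2, P3: 12>1).
For the Row player, C strictly dominates B on the remaining columns (P1: 5>4, P2: 6>1, P3: 12>10); eliminate B.
The Column player's strategy P1 is strictly dominated by P2 (C: 9>5, D: 9>6) and is removed.
For the Row player, C strictly dominates D on the remaining columns (P2: 6>4, P3: 12>2); eliminate D.
Column P3 is eliminated: P2 beats it against every remaining row (C: 9>6).
Among the remaining strategies, none is strictly dominated by another pure strategy of the same player, so the elimination stops.
Surviving strategies — the Row player: {C}; the Column player: {P2}.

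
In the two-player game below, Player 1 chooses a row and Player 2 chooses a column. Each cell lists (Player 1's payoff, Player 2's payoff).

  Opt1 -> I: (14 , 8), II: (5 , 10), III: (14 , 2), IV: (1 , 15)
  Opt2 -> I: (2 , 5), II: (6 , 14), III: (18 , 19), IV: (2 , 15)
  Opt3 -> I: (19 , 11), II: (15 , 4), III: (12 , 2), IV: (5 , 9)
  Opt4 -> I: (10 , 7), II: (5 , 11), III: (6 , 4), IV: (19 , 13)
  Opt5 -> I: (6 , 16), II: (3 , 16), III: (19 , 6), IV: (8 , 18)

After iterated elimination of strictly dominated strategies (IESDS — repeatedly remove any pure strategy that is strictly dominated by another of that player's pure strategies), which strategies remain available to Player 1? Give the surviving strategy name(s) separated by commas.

Opt3, Opt4

Player 2's strategy II is strictly dominated by IV (Opt1: 15>10, Opt2: 15>14, Opt3: 9>4, Opt4: 13>11, Opt5: 18>16) and is removed.
For Player 1, Opt5 strictly dominates Opt2 on the remaining columns (I: 6>2, III: 19>18, IV: 8>2); eliminate Opt2.
Column III is eliminated: I beats it against every remaining row (Opt1: 8>2, Opt3: 11>2, Opt4: 7>4, Opt5: 16>6).
Row Opt1 is eliminated: Opt3 beats it against every remaining column (I: 19>14, IV: 5>1).
Player 1's strategy Opt5 is strictly dominated by Opt4 (I: 10>6, IV: 19>8) and is removed.
Among the remaining strategies, none is strictly dominated by another pure strategy of the same player, so the elimination stops.
Surviving strategies — Player 1: {Opt3, Opt4}; Player 2: {I, IV}.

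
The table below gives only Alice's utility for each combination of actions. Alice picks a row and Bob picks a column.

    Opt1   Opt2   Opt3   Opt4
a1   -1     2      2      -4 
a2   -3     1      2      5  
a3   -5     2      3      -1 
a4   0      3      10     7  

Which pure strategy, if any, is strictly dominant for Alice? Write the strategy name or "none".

a4

a4 vs a1: Opt1: 0>-1, Opt2: 3>2, Opt3: 10>2, Opt4: 7>-4.
a4 vs a2: Opt1: 0>-3, Opt2: 3>1, Opt3: 10>2, Opt4: 7>5.
a4 vs a3: Opt1: 0>-5, Opt2: 3>2, Opt3: 10>3, Opt4: 7>-1.
a4 strictly beats every other strategy against every opponent action, so it is strictly dominant.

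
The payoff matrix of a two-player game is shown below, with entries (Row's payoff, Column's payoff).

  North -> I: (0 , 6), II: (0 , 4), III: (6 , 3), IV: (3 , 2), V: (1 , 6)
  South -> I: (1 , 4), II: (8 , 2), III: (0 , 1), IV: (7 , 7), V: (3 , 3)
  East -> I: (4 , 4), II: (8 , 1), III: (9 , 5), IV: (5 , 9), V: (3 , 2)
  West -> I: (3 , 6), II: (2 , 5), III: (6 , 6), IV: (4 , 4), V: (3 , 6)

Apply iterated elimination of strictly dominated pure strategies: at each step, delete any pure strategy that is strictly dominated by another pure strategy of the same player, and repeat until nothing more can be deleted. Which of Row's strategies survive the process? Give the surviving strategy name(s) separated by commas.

Row North is eliminated: East beats it against every remaining column (I: 4>0, II: 8>0, III: 9>6, IV: 5>3, V: 3>1).
Column II is eliminated: I beats it against every remaining row (South: 4>2, East: 4>1, West: 6>5).
Among the remaining strategies, none is strictly dominated by another pure strategy of the same player, so the elimination stops.
Surviving strategies — Row: {South, East, West}; Column: {I, III, IV, V}.

South, East, West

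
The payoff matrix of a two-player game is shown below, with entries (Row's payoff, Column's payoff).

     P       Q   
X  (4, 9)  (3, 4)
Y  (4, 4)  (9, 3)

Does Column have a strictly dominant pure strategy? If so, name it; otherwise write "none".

P

P vs Q: X: 9>4, Y: 4>3.
P strictly beats every other strategy against every opponent action, so it is strictly dominant.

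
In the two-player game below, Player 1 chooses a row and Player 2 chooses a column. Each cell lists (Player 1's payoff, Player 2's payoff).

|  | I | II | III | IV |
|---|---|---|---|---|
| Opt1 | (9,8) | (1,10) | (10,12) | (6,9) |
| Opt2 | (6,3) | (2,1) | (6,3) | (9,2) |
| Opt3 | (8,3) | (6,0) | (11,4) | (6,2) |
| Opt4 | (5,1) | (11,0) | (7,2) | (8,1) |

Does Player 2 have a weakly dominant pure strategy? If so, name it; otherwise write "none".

III vs I: Opt1: 12>8, Opt2: 3=3, Opt3: 4>3, Opt4: 2>1.
III vs II: Opt1: 12>10, Opt2: 3>1, Opt3: 4>0, Opt4: 2>0.
III vs IV: Opt1: 12>9, Opt2: 3>2, Opt3: 4>2, Opt4: 2>1.
III is at least as good as every other strategy against every opponent action, so it is weakly dominant.

III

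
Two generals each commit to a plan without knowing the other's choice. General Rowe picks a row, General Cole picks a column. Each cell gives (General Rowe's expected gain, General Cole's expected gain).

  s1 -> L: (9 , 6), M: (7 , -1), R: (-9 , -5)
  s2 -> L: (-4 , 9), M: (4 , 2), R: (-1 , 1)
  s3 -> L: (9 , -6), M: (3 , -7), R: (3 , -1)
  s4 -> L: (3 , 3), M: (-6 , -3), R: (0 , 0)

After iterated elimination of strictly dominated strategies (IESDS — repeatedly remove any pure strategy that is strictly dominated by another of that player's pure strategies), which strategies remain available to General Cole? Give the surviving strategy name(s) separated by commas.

For General Rowe, s3 strictly dominates s4 on the remaining columns (L: 9>3, M: 3>-6, R: 3>0); eliminate s4.
For General Cole, L strictly dominates M on the remaining rows (s1: 6>-1, s2: 9>2, s3: -6>-7); eliminate M.
Row s2 is eliminated: s3 beats it against every remaining column (L: 9>-4, R: 3>-1).
Among the remaining strategies, none is strictly dominated by another pure strategy of the same player, so the elimination stops.
Surviving strategies — General Rowe: {s1, s3}; General Cole: {L, R}.

L, R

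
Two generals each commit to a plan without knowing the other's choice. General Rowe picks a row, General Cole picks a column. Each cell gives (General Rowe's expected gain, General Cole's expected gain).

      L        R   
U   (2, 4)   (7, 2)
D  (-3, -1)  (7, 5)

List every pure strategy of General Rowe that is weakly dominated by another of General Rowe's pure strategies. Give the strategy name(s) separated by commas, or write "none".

D

U is not dominated — it holds its own against D at L (2>-3).
D is weakly dominated by U (L: 2>-3, R: 7=7).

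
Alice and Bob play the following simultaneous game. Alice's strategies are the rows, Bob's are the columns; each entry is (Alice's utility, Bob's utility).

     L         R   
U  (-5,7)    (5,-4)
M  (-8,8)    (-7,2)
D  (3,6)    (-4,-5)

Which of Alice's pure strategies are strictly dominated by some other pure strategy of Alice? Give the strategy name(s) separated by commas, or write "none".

M

U is not dominated — it holds its own against M at L (-5>-8); D at R (5>-4).
M: dominated, since U does at least as well everywhere (L: -5>-8, R: 5>-7).
Nothing dominates D: U at L (3>-5); M at L (3>-8).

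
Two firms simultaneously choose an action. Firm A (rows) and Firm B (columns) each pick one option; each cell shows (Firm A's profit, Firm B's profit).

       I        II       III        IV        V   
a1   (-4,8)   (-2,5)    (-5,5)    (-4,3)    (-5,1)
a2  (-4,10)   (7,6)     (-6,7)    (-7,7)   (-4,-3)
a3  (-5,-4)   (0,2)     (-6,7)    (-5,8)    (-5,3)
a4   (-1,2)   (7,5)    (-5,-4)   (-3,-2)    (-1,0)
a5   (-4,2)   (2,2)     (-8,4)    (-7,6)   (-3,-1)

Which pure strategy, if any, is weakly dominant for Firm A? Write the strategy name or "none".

a4

a4 vs a1: I: -1>-4, II: 7>-2, III: -5=-5, IV: -3>-4, V: -1>-5.
a4 vs a2: I: -1>-4, II: 7=7, III: -5>-6, IV: -3>-7, V: -1>-4.
a4 vs a3: I: -1>-5, II: 7>0, III: -5>-6, IV: -3>-5, V: -1>-5.
a4 vs a5: I: -1>-4, II: 7>2, III: -5>-8, IV: -3>-7, V: -1>-3.
a4 is at least as good as every other strategy against every opponent action, so it is weakly dominant.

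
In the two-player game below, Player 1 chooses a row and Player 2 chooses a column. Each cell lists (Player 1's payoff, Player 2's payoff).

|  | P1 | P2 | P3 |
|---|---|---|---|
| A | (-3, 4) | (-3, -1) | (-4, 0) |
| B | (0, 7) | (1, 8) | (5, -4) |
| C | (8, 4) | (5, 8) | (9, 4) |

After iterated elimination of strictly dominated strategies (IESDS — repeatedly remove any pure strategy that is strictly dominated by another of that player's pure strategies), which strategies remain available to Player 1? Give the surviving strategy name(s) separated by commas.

Player 1's strategy A is strictly dominated by B (P1: 0>-3, P2: 1>-3, P3: 5>-4) and is removed.
Player 1's strategy B is strictly dominated by C (P1: 8>0, P2: 5>1, P3: 9>5) and is removed.
Player 2's strategy P1 is strictly dominated by P2 (C: 8>4) and is removed.
Column P3 is eliminated: P2 beats it against every remaining row (C: 8>4).
Among the remaining strategies, none is strictly dominated by another pure strategy of the same player, so the elimination stops.
Surviving strategies — Player 1: {C}; Player 2: {P2}.

C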